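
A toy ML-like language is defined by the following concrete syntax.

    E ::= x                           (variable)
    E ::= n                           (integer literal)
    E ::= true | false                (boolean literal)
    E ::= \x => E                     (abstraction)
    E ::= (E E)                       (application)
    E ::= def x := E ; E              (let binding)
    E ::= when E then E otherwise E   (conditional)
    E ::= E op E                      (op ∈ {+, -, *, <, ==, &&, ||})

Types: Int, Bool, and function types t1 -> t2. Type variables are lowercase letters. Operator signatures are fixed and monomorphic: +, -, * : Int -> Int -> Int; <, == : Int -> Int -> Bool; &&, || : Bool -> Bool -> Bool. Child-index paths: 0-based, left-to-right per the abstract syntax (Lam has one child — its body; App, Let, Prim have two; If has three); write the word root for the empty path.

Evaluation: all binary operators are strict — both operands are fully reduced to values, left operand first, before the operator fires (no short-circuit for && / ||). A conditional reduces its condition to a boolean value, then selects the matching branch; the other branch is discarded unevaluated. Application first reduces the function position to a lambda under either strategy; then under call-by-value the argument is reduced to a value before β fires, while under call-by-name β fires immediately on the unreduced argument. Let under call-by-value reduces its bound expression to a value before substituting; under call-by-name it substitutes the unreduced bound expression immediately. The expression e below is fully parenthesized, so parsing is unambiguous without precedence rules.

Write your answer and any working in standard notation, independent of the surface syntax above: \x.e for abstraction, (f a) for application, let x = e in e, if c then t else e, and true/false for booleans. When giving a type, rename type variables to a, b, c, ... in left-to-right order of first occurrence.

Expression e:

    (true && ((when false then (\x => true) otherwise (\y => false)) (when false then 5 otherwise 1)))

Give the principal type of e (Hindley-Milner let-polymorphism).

Trace:
  unify Bool ~ Bool
  unify Bool ~ Bool
\x._ : a -> Bool
\y._ : b -> Bool
  unify a -> Bool ~ b -> Bool
  unify a ~ b
  unify Bool ~ Bool
  unify Bool ~ Bool
  unify Int ~ Int
  unify b -> Bool ~ Int -> c
  unify b ~ Int
  unify Bool ~ c
_ _ : Bool
  unify Bool ~ Bool

Answer: Bool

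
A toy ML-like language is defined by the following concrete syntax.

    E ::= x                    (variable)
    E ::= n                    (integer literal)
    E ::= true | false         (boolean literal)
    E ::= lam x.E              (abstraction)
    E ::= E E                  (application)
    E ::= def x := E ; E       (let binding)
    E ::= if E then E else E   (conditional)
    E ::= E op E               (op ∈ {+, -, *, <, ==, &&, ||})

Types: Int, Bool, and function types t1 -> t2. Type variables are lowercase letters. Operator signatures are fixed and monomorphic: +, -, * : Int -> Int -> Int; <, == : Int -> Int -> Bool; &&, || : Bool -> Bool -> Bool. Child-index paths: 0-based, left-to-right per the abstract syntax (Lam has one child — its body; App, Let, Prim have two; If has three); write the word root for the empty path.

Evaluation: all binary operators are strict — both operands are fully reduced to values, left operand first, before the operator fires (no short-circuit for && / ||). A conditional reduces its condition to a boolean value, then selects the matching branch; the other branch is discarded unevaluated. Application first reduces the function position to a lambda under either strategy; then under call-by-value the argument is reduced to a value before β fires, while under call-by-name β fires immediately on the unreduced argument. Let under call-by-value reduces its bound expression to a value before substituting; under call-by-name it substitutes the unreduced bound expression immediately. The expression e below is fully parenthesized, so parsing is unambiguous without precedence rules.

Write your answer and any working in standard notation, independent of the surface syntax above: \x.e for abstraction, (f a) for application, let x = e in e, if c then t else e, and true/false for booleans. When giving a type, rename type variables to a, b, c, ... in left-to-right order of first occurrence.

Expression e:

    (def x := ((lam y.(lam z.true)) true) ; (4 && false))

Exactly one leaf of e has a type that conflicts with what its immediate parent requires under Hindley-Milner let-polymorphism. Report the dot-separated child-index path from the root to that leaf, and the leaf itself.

Trace:
\z._ : b -> Bool
\y._ : a -> b -> Bool
  unify a -> b -> Bool ~ Bool -> c
  unify a ~ Bool
  unify b -> Bool ~ c
_ _ : b -> Bool
let x : forall. b -> Bool
  unify Int ~ Bool
  FAIL: mismatch Int ~ Bool

Answer: 1.0 : 4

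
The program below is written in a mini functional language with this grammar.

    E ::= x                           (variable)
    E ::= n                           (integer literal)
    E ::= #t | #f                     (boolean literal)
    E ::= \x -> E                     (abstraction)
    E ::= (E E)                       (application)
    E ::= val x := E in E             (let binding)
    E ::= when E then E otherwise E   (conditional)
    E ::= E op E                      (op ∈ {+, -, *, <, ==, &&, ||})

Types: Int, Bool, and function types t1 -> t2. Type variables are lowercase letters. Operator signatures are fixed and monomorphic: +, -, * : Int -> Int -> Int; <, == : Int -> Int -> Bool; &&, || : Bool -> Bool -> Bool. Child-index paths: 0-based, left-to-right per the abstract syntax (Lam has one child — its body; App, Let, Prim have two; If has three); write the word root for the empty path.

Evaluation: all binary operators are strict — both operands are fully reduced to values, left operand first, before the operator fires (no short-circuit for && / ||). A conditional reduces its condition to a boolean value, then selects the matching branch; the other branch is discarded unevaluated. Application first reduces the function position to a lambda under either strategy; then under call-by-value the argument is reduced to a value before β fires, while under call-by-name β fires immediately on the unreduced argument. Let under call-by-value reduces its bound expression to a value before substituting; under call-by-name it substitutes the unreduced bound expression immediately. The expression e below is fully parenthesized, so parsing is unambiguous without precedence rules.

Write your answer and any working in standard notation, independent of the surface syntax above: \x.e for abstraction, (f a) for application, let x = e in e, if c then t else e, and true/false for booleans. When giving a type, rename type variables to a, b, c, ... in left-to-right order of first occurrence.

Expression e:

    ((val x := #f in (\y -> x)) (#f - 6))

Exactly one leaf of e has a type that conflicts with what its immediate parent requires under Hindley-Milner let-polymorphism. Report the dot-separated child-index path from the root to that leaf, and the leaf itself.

Working:
let x : Bool
x : Bool
\y._ : a -> Bool
  unify Bool ~ Int
  FAIL: mismatch Bool ~ Int

Answer: 1.0 : false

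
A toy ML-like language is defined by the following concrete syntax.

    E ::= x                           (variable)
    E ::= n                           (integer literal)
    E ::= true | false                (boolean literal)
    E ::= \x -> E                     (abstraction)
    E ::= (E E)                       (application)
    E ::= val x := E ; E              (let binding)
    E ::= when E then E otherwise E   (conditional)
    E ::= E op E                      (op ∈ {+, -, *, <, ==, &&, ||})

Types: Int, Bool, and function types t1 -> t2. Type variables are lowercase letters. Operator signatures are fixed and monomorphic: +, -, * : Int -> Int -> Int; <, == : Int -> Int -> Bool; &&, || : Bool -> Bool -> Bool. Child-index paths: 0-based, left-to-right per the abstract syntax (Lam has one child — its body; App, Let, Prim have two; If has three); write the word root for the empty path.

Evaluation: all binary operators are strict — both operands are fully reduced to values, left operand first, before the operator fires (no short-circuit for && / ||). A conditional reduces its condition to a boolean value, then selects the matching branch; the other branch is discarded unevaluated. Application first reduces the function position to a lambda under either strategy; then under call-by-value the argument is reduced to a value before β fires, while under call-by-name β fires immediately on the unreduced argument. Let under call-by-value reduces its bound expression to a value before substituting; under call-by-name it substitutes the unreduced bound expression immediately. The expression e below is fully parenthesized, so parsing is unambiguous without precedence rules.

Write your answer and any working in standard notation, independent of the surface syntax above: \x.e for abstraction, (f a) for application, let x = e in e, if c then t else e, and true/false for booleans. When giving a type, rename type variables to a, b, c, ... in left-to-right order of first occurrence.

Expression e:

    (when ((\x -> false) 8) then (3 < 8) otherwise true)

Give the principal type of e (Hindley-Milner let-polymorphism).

Derivation:
\x._ : a -> Bool
  unify a -> Bool ~ Int -> b
  unify a ~ Int
  unify Bool ~ b
_ _ : Bool
  unify Bool ~ Bool
  unify Int ~ Int
  unify Int ~ Int
  unify Bool ~ Bool

Answer: Bool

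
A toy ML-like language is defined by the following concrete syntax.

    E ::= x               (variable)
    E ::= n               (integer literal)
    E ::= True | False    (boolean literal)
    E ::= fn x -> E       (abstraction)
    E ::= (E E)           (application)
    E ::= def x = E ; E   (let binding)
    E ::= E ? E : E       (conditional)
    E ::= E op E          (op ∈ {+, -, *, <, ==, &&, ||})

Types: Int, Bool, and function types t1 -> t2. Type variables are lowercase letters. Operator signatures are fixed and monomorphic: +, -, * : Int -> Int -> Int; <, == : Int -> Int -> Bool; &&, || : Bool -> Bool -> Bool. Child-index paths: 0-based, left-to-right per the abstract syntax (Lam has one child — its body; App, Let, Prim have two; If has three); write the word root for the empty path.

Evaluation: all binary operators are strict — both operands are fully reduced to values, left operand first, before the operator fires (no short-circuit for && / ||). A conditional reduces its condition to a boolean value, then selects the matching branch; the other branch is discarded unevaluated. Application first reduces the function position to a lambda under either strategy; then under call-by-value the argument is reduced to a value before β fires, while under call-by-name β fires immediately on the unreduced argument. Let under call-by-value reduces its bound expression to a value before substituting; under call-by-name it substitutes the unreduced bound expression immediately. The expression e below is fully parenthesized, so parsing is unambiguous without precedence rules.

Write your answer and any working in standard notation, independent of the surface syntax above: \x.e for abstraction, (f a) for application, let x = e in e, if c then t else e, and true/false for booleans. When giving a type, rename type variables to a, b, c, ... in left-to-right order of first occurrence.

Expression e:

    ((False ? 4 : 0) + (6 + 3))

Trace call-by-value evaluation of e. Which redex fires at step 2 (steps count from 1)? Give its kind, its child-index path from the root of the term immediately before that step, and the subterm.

Trace:
step 0: ((if false then 4 else 0) + (6 + 3))
step 1: [if@0] (0 + (6 + 3))
step 2: [delta@1] (0 + 9)

Answer: delta at 1 : (6 + 3)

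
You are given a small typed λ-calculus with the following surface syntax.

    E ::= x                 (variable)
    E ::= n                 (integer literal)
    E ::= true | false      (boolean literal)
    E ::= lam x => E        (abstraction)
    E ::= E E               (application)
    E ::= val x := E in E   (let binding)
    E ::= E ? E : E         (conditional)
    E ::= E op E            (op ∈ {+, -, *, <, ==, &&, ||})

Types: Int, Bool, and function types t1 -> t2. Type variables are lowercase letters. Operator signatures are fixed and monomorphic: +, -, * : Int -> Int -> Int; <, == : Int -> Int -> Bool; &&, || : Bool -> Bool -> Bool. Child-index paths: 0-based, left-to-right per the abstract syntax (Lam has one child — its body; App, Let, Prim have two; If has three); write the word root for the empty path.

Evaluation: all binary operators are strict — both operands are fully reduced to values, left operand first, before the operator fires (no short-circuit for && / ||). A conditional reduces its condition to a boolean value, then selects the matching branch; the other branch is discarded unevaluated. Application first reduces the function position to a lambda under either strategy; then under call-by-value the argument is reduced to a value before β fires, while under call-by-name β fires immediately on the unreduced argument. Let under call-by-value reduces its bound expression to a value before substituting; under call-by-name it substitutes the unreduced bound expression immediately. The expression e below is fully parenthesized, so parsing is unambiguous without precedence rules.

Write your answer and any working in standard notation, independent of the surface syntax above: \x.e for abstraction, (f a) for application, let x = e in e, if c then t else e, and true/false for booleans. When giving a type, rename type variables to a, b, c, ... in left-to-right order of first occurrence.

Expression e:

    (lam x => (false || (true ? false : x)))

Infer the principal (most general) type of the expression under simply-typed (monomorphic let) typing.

Trace:
  unify Bool ~ Bool
  unify Bool ~ Bool
x : a
  unify Bool ~ a
  unify Bool ~ Bool
\x._ : Bool -> Bool

Answer: Bool -> Bool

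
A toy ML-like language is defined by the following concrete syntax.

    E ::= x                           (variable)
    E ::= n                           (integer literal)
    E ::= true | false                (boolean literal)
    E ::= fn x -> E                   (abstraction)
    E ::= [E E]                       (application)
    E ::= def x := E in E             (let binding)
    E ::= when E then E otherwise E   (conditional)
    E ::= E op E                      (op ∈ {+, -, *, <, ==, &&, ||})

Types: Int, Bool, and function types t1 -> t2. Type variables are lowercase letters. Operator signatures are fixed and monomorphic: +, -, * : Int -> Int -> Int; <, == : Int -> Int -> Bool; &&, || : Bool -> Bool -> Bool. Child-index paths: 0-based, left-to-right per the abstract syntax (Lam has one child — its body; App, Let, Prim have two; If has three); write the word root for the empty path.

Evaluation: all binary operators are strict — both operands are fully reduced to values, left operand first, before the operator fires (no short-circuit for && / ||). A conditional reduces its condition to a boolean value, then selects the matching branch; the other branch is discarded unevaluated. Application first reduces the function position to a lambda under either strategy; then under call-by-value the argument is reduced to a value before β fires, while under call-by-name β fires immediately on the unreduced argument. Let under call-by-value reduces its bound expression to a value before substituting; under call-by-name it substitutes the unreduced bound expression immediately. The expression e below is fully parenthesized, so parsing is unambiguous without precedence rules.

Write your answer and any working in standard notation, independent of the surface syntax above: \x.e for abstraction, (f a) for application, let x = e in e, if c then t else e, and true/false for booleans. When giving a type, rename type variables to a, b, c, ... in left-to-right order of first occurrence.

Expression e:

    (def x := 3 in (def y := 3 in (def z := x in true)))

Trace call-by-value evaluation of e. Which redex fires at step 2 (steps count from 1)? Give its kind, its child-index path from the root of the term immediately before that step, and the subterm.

Answer: let at root : (let y = 3 in (let z = 3 in true))

Trace:
step 0: (let x = 3 in (let y = 3 in (let z = x in true)))
step 1: [let@root] (let y = 3 in (let z = 3 in true))
step 2: [let@root] (let z = 3 in true)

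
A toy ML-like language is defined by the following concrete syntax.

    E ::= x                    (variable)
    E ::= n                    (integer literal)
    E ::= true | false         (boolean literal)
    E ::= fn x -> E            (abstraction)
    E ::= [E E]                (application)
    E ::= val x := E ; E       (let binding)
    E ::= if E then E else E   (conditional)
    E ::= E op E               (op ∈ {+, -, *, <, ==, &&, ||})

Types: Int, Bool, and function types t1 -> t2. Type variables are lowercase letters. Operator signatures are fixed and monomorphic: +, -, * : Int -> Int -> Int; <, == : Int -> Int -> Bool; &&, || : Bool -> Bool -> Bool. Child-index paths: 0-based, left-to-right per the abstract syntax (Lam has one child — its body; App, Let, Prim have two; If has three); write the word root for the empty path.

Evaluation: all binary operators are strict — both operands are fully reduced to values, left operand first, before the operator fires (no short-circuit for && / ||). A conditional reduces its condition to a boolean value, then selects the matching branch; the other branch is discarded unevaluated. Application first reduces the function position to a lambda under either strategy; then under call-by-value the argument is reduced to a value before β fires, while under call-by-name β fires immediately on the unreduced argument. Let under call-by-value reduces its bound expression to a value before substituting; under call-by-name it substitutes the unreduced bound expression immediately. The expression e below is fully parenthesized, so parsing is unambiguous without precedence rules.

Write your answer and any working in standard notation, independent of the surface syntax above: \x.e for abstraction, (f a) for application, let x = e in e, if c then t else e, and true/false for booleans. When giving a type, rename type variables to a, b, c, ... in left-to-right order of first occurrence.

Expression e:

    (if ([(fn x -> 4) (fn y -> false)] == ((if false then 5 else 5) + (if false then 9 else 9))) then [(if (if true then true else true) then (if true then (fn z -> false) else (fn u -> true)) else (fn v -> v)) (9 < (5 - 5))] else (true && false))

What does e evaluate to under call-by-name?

Answer: false

Working:
step 0: (if (((\x.4) (\y.false)) == ((if false then 5 else 5) + (if false then 9 else 9))) then ((if (if true then true else true) then (if true then (\z.false) else (\u.true)) else (\v.v)) (9 < (5 - 5))) else (true && false))
step 1: [beta@0.0] (if (4 == ((if false then 5 else 5) + (if false then 9 else 9))) then ((if (if true then true else true) then (if true then (\z.false) else (\u.true)) else (\v.v)) (9 < (5 - 5))) else (true && false))
step 2: [if@0.1.0] (if (4 == (5 + (if false then 9 else 9))) then ((if (if true then true else true) then (if true then (\z.false) else (\u.true)) else (\v.v)) (9 < (5 - 5))) else (true && false))
step 3: [if@0.1.1] (if (4 == (5 + 9)) then ((if (if true then true else true) then (if true then (\z.false) else (\u.true)) else (\v.v)) (9 < (5 - 5))) else (true && false))
step 4: [delta@0.1] (if (4 == 14) then ((if (if true then true else true) then (if true then (\z.false) else (\u.true)) else (\v.v)) (9 < (5 - 5))) else (true && false))
step 5: [delta@0] (if false then ((if (if true then true else true) then (if true then (\z.false) else (\u.true)) else (\v.v)) (9 < (5 - 5))) else (true && false))
step 6: [if@root] (true && false)
step 7: [delta@root] false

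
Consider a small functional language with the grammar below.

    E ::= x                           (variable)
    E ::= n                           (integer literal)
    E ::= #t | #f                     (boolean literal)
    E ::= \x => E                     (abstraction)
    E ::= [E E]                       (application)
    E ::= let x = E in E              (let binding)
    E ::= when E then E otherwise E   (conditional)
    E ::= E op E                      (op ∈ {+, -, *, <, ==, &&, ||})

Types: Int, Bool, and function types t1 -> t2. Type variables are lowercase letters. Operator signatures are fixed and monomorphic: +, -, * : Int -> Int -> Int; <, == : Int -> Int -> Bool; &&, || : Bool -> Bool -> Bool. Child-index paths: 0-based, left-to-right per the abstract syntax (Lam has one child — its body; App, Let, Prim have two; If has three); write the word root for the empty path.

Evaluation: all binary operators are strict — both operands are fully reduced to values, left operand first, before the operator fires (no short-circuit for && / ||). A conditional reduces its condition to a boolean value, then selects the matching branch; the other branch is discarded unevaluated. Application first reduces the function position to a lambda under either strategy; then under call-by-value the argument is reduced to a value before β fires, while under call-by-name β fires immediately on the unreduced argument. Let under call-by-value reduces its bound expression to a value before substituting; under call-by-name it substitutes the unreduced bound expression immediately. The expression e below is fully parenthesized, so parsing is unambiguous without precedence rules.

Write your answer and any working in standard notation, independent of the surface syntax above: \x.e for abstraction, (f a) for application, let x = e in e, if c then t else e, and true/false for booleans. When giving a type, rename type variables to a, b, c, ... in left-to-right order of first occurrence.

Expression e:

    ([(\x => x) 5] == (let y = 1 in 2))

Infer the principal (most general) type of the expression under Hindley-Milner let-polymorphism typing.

Answer: Bool

Working:
x : a
\x._ : a -> a
  unify a -> a ~ Int -> b
  unify a ~ Int
  unify Int ~ b
_ _ : Int
  unify Int ~ Int
let y : Int
  unify Int ~ Int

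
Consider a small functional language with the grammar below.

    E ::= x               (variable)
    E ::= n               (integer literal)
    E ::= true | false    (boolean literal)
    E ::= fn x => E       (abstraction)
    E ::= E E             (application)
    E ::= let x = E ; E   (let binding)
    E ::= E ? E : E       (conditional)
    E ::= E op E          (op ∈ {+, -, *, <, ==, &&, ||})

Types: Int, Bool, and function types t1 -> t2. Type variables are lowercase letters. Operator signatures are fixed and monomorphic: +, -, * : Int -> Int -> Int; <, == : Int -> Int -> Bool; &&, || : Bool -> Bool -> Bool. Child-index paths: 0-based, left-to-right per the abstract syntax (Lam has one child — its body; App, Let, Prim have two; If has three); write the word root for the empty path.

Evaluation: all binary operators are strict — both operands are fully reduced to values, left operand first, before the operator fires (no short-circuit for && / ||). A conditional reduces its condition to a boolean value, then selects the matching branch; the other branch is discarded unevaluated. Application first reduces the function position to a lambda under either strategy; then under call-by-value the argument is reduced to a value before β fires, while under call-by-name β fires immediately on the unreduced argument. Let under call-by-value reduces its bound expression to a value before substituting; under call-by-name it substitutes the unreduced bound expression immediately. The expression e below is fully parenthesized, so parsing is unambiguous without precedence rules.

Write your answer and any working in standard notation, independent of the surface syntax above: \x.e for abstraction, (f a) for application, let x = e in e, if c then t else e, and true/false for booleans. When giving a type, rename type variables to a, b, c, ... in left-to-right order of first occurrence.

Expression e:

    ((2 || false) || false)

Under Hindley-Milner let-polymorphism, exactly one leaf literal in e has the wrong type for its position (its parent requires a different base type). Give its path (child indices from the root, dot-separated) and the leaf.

Working:
  unify Int ~ Bool
  FAIL: mismatch Int ~ Bool

Answer: 0.0 : 2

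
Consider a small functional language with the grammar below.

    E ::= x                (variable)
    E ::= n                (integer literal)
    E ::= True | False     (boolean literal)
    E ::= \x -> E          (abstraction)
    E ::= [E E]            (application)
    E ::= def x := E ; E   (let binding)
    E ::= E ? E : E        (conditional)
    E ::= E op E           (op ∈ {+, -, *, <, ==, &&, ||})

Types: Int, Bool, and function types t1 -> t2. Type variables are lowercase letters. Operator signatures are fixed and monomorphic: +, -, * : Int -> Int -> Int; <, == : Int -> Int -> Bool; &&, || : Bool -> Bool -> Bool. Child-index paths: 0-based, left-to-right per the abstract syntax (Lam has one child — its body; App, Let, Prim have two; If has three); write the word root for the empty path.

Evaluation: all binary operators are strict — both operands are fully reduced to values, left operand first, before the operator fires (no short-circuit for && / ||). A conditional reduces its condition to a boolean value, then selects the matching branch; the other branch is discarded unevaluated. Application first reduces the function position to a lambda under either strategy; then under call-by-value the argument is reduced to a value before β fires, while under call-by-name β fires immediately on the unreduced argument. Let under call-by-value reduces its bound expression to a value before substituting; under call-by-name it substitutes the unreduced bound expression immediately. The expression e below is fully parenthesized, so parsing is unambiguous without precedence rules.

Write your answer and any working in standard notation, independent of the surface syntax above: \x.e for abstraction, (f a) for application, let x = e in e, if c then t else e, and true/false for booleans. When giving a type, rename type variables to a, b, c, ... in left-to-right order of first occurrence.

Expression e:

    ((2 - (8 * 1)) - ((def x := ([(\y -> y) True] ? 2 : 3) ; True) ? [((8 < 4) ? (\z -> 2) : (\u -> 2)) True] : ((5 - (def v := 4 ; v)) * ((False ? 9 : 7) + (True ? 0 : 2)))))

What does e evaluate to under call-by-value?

Answer: -8

Working:
step 0: ((2 - (8 * 1)) - (if (let x = (if ((\y.y) true) then 2 else 3) in true) then ((if (8 < 4) then (\z.2) else (\u.2)) true) else ((5 - (let v = 4 in v)) * ((if false then 9 else 7) + (if true then 0 else 2)))))
step 1: [delta@0.1] ((2 - 8) - (if (let x = (if ((\y.y) true) then 2 else 3) in true) then ((if (8 < 4) then (\z.2) else (\u.2)) true) else ((5 - (let v = 4 in v)) * ((if false then 9 else 7) + (if true then 0 else 2)))))
step 2: [delta@0] (-6 - (if (let x = (if ((\y.y) true) then 2 else 3) in true) then ((if (8 < 4) then (\z.2) else (\u.2)) true) else ((5 - (let v = 4 in v)) * ((if false then 9 else 7) + (if true then 0 else 2)))))
step 3: [beta@1.0.0.0] (-6 - (if (let x = (if true then 2 else 3) in true) then ((if (8 < 4) then (\z.2) else (\u.2)) true) else ((5 - (let v = 4 in v)) * ((if false then 9 else 7) + (if true then 0 else 2)))))
step 4: [if@1.0.0] (-6 - (if (let x = 2 in true) then ((if (8 < 4) then (\z.2) else (\u.2)) true) else ((5 - (let v = 4 in v)) * ((if false then 9 else 7) + (if true then 0 else 2)))))
step 5: [let@1.0] (-6 - (if true then ((if (8 < 4) then (\z.2) else (\u.2)) true) else ((5 - (let v = 4 in v)) * ((if false then 9 else 7) + (if true then 0 else 2)))))
step 6: [if@1] (-6 - ((if (8 < 4) then (\z.2) else (\u.2)) true))
step 7: [delta@1.0.0] (-6 - ((if false then (\z.2) else (\u.2)) true))
step 8: [if@1.0] (-6 - ((\u.2) true))
step 9: [beta@1] (-6 - 2)
step 10: [delta@root] -8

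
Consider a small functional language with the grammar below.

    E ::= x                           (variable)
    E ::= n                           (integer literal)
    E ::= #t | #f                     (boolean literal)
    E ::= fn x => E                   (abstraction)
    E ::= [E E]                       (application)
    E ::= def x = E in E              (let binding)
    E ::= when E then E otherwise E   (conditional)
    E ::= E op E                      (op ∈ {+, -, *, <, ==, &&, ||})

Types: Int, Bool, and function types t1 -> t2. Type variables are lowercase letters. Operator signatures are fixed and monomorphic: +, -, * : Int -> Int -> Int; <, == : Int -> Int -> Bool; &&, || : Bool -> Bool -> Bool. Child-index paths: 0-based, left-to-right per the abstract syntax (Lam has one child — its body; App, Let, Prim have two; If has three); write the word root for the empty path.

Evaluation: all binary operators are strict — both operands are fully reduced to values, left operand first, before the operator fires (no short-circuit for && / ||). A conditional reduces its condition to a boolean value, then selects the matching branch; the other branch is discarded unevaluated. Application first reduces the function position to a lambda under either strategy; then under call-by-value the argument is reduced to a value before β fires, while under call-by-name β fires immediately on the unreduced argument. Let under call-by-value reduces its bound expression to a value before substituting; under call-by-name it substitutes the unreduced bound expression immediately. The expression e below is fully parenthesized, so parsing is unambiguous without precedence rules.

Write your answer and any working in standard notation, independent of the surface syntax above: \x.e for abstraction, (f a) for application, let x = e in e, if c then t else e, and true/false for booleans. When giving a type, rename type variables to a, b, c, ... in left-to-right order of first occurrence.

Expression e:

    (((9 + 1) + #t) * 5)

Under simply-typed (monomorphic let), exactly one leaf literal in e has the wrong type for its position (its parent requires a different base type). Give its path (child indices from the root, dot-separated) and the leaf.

Working:
  unify Int ~ Int
  unify Int ~ Int
  unify Int ~ Int
  unify Bool ~ Int
  FAIL: mismatch Bool ~ Int

Answer: 0.1 : true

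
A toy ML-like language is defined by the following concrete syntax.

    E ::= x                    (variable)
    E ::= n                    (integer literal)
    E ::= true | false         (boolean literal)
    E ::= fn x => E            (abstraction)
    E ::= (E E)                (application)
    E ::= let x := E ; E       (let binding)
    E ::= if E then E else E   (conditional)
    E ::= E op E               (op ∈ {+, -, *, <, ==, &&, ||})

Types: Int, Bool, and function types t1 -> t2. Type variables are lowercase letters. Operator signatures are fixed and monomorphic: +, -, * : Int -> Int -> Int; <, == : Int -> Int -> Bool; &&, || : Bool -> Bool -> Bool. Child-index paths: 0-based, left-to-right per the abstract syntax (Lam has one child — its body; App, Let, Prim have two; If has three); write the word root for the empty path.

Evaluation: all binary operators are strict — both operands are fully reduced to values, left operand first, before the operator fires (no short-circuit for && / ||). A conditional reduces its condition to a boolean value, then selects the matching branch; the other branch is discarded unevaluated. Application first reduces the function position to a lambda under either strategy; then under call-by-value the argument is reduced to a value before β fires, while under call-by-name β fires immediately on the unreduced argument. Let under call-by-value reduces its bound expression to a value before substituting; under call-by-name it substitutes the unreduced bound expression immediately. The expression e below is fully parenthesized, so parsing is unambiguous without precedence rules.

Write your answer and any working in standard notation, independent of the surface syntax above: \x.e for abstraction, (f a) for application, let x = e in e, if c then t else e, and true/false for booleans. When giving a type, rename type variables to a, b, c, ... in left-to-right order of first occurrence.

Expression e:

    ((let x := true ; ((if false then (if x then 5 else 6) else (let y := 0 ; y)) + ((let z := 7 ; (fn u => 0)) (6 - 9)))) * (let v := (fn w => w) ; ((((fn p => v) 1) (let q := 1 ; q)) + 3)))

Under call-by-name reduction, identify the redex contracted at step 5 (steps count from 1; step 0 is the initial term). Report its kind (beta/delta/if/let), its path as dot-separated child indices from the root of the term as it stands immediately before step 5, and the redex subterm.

Working:
step 0: ((let x = true in ((if false then (if x then 5 else 6) else (let y = 0 in y)) + ((let z = 7 in (\u.0)) (6 - 9)))) * (let v = (\w.w) in ((((\p.v) 1) (let q = 1 in q)) + 3)))
step 1: [let@0] (((if false then (if true then 5 else 6) else (let y = 0 in y)) + ((let z = 7 in (\u.0)) (6 - 9))) * (let v = (\w.w) in ((((\p.v) 1) (let q = 1 in q)) + 3)))
step 2: [if@0.0] (((let y = 0 in y) + ((let z = 7 in (\u.0)) (6 - 9))) * (let v = (\w.w) in ((((\p.v) 1) (let q = 1 in q)) + 3)))
step 3: [let@0.0] ((0 + ((let z = 7 in (\u.0)) (6 - 9))) * (let v = (\w.w) in ((((\p.v) 1) (let q = 1 in q)) + 3)))
step 4: [let@0.1.0] ((0 + ((\u.0) (6 - 9))) * (let v = (\w.w) in ((((\p.v) 1) (let q = 1 in q)) + 3)))
step 5: [beta@0.1] ((0 + 0) * (let v = (\w.w) in ((((\p.v) 1) (let q = 1 in q)) + 3)))

Answer: beta at 0.1 : ((\u.0) (6 - 9))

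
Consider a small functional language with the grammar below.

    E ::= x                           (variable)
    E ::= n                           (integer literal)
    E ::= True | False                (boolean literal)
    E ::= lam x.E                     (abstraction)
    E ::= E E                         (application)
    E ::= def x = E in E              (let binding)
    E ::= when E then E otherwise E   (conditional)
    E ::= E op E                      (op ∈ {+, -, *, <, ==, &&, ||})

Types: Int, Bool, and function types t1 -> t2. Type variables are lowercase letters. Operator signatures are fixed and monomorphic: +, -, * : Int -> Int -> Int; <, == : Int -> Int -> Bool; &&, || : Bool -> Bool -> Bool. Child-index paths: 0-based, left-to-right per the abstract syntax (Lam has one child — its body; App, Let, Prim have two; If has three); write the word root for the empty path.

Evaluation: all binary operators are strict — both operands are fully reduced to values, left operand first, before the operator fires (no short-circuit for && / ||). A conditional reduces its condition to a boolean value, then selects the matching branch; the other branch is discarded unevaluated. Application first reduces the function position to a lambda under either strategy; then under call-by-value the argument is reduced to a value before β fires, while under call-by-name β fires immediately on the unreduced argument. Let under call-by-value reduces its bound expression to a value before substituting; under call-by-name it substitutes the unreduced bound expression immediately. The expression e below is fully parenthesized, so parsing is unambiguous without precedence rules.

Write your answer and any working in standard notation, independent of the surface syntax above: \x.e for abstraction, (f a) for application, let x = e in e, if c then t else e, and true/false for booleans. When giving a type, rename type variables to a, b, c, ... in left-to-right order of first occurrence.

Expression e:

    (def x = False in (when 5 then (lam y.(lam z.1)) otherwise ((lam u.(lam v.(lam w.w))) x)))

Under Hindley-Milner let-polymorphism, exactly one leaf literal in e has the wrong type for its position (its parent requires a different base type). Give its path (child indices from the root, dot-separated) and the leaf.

Answer: 1.0 : 5

Trace:
let x : Bool
  unify Int ~ Bool
  FAIL: mismatch Int ~ Bool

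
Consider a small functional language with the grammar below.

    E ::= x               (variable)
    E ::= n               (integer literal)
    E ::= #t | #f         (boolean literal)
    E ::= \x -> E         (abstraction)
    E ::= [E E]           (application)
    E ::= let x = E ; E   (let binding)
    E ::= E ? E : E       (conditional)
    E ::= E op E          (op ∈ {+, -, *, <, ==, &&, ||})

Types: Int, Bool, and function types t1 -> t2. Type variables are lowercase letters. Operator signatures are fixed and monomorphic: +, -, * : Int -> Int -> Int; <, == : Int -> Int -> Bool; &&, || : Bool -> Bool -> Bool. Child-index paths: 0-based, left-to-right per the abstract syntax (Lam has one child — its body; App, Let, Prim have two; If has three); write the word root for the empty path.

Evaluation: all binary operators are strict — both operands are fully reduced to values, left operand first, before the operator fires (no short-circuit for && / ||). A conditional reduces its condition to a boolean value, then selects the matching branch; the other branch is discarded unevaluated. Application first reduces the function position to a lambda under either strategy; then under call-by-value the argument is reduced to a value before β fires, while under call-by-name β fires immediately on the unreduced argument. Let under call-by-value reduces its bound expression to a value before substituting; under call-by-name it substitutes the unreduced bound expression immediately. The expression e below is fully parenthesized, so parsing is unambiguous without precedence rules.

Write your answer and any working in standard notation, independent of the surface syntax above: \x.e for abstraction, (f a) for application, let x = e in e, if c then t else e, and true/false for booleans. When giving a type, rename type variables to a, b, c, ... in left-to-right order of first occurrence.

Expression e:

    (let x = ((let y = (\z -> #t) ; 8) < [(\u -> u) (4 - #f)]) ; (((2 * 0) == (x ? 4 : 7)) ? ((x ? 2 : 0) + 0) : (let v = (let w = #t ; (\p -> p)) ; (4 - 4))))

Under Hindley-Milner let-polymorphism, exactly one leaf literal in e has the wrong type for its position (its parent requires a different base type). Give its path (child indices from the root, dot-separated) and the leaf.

Answer: 0.1.1.1 : false

Working:
\z._ : a -> Bool
let y : forall. a -> Bool
  unify Int ~ Int
u : b
\u._ : b -> b
  unify Int ~ Int
  unify Bool ~ Int
  FAIL: mismatch Bool ~ Int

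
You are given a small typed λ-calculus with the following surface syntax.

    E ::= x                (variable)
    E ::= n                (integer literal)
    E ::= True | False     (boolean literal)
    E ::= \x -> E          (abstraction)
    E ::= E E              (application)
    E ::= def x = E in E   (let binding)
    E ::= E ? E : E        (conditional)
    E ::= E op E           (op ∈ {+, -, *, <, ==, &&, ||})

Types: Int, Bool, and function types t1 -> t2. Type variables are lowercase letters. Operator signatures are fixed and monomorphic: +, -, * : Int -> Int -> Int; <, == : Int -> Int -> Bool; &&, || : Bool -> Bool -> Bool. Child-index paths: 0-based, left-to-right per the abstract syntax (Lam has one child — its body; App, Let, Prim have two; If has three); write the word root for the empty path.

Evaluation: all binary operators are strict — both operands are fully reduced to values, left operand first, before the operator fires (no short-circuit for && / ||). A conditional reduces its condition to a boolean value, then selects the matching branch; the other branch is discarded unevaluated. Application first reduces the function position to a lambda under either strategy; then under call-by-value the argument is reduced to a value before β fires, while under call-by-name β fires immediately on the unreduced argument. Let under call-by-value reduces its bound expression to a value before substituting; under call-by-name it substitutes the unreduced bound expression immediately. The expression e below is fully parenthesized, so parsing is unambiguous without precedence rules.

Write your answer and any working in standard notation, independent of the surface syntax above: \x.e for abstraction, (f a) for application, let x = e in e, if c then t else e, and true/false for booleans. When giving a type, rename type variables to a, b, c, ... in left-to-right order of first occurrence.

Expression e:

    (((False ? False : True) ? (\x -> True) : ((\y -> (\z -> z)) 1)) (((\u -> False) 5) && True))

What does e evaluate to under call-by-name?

Answer: true

Trace:
step 0: ((if (if false then false else true) then (\x.true) else ((\y.(\z.z)) 1)) (((\u.false) 5) && true))
step 1: [if@0.0] ((if true then (\x.true) else ((\y.(\z.z)) 1)) (((\u.false) 5) && true))
step 2: [if@0] ((\x.true) (((\u.false) 5) && true))
step 3: [beta@root] true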